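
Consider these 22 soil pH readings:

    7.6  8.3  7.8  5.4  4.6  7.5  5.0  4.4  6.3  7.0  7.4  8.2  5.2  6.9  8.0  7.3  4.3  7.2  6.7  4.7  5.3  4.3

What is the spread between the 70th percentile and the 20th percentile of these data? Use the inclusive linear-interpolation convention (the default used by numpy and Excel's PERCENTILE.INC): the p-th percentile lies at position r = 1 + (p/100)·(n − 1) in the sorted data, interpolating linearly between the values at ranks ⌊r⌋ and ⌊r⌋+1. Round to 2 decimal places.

2.61

Sorted: 4.3, 4.3, 4.4, 4.6, 4.7, 5.0, 5.2, 5.3, 5.4, 6.3, 6.7, 6.9, 7.0, 7.2, 7.3, 7.4, 7.5, 7.6, 7.8, 8.0, 8.2, 8.3.
n = 22.
P20: r = 5.2; ranks 5–6 are 4.7, 5.0; interpolating gives 4.76.
P70: r = 15.7; ranks 15–16 are 7.3, 7.4; interpolating gives 7.37.
Difference: 7.37 − 4.76 = 2.61.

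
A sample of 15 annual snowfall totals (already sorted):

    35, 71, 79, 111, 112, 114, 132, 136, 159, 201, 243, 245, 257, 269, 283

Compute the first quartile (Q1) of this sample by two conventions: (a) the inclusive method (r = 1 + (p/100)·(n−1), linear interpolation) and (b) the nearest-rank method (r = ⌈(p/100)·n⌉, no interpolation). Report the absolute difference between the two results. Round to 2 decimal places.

n = 15.
(a) r = 4.5; between ranks 4 (111) and 5 (112): 111.5.
(b) the nearest-rank method: rank 4 → 111.
|111.5 − 111| = 0.5.

0.50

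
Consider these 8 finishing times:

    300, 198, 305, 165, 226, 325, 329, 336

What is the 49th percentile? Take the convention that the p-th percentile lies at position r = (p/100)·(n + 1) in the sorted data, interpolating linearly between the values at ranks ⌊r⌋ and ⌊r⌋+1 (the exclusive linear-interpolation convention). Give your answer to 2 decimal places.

302.05

Sorted: 165, 198, 226, 300, 305, 325, 329, 336.
n = 8.
r = (49/100)·(8 + 1) = 4.41.
Rank 4 is 300 and rank 5 is 305.
Interpolate: 300 + 0.41·(305 − 300) = 300 + 0.41·5 = 302.05.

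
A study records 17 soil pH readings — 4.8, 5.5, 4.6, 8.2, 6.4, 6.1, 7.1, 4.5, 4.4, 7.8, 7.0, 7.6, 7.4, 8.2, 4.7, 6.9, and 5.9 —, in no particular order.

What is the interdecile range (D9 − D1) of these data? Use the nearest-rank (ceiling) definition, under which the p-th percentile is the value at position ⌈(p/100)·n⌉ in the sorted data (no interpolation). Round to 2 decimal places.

Sorted: 4.4, 4.5, 4.6, 4.7, 4.8, 5.5, 5.9, 6.1, 6.4, 6.9, 7.0, 7.1, 7.4, 7.6, 7.8, 8.2, 8.2.
n = 17.
P10: rank ⌈10/100·17⌉ = 2 → 4.5.
P90: rank ⌈90/100·17⌉ = 16 → 8.2.
Difference: 8.2 − 4.5 = 3.7.

3.70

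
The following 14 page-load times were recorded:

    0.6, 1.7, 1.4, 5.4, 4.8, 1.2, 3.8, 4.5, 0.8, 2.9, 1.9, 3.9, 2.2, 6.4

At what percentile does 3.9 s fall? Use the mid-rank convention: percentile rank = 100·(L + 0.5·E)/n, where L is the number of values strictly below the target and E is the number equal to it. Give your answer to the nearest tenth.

67.9

Sorted: 0.6, 0.8, 1.2, 1.4, 1.7, 1.9, 2.2, 2.9, 3.8, 3.9, 4.5, 4.8, 5.4, 6.4.
Count below 3.9: L = 9; count equal: E = 1; n = 14.
Percentile rank = 100·(9 + 0.5·1)/14 = 100·9.5/14 = 67.86.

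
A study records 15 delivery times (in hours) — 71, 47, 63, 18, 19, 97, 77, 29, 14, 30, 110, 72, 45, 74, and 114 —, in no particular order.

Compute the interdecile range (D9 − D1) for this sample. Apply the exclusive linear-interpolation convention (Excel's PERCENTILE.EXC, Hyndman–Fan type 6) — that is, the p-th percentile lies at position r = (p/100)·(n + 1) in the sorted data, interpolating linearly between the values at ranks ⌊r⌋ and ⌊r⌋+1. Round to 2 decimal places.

Sorted: 14, 18, 19, 29, 30, 45, 47, 63, 71, 72, 74, 77, 97, 110, 114.
n = 15.
P10: r = 1.6; ranks 1–2 are 14, 18; interpolating gives 16.4.
P90: r = 14.4; ranks 14–15 are 110, 114; interpolating gives 111.6.
Difference: 111.6 − 16.4 = 95.2.

95.20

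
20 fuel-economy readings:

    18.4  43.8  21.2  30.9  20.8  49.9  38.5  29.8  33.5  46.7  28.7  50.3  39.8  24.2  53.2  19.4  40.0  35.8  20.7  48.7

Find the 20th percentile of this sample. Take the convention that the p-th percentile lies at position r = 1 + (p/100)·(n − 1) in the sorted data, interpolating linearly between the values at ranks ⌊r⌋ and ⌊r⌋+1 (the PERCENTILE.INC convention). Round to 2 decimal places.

21.12

Sorted: 18.4, 19.4, 20.7, 20.8, 21.2, 24.2, 28.7, 29.8, 30.9, 33.5, 35.8, 38.5, 39.8, 40.0, 43.8, 46.7, 48.7, 49.9, 50.3, 53.2.
n = 20.
r = 1 + (20/100)·(20 − 1) = 1 + 3.8 = 4.8.
Rank 4 is 20.8 and rank 5 is 21.2.
Interpolate: 20.8 + 0.8·(21.2 − 20.8) = 20.8 + 0.8·0.4 = 21.12.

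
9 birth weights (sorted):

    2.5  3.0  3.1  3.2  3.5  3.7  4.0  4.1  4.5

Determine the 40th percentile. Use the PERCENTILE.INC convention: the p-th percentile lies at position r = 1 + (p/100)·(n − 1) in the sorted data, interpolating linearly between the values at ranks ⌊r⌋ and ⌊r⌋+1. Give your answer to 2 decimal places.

3.26

n = 9.
r = 1 + (40/100)·(9 − 1) = 1 + 3.2 = 4.2.
Rank 4 is 3.2 and rank 5 is 3.5.
Interpolate: 3.2 + 0.2·(3.5 − 3.2) = 3.2 + 0.2·0.3 = 3.26.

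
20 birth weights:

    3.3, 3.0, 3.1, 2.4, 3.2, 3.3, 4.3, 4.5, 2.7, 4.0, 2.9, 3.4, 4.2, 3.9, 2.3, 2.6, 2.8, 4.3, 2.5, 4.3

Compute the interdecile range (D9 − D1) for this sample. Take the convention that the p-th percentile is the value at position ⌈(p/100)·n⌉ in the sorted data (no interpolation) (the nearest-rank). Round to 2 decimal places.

1.90

Sorted: 2.3, 2.4, 2.5, 2.6, 2.7, 2.8, 2.9, 3.0, 3.1, 3.2, 3.3, 3.3, 3.4, 3.9, 4.0, 4.2, 4.3, 4.3, 4.3, 4.5.
n = 20.
P10: rank ⌈10/100·20⌉ = 2 → 2.4.
P90: rank ⌈90/100·20⌉ = 18 → 4.3.
Difference: 4.3 − 2.4 = 1.9.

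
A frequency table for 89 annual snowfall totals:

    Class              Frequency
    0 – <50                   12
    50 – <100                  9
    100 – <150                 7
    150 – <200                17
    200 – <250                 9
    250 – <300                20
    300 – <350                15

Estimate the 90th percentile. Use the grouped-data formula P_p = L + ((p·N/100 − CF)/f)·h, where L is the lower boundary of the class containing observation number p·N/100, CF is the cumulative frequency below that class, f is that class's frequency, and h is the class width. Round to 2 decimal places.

N = 89; target position k = 90/100 · 89 = 80.1.
Cumulative frequencies: 12, 21, 28, 45, 54, 74, 89.
Observation 80.1 falls in the class 300 – <350.
L = 300, CF = 74, f = 15, h = 50.
P90 = 300 + ((80.1 − 74)/15)·50 = 300 + 20.3333 = 320.333.

320.33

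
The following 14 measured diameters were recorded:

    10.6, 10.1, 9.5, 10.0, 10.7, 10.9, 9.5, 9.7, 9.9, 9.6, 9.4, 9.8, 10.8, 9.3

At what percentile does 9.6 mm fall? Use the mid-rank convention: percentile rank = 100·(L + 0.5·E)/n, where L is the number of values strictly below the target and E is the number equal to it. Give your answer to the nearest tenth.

32.1

Sorted: 9.3, 9.4, 9.5, 9.5, 9.6, 9.7, 9.8, 9.9, 10.0, 10.1, 10.6, 10.7, 10.8, 10.9.
Count below 9.6: L = 4; count equal: E = 1; n = 14.
Percentile rank = 100·(4 + 0.5·1)/14 = 100·4.5/14 = 32.14.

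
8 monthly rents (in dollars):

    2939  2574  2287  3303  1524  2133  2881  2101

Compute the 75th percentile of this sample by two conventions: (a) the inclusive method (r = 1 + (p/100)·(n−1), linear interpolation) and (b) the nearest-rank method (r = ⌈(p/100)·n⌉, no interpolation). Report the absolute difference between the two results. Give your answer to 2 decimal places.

14.50

Sorted: 1524, 2101, 2133, 2287, 2574, 2881, 2939, 3303.
n = 8.
(a) r = 6.25; between ranks 6 (2881) and 7 (2939): 2895.5.
(b) the nearest-rank method: rank 6 → 2881.
|2895.5 − 2881| = 14.5.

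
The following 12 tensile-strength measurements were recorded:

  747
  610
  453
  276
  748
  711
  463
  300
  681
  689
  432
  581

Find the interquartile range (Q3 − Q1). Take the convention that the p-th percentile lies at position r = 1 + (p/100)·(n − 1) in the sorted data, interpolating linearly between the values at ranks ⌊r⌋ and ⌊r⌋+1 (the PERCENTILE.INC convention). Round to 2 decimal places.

Sorted: 276, 300, 432, 453, 463, 581, 610, 681, 689, 711, 747, 748.
n = 12.
P25: r = 3.75; ranks 3–4 are 432, 453; interpolating gives 447.75.
P75: r = 9.25; ranks 9–10 are 689, 711; interpolating gives 694.5.
Difference: 694.5 − 447.75 = 246.75.

246.75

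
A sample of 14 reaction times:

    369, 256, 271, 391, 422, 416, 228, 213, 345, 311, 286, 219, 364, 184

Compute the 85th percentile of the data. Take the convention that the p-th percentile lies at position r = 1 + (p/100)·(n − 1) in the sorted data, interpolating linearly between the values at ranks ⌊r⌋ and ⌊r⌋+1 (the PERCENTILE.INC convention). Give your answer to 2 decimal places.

Sorted: 184, 213, 219, 228, 256, 271, 286, 311, 345, 364, 369, 391, 416, 422.
n = 14.
r = 1 + (85/100)·(14 − 1) = 1 + 11.05 = 12.05.
Rank 12 is 391 and rank 13 is 416.
Interpolate: 391 + 0.05·(416 − 391) = 391 + 0.05·25 = 392.25.

392.25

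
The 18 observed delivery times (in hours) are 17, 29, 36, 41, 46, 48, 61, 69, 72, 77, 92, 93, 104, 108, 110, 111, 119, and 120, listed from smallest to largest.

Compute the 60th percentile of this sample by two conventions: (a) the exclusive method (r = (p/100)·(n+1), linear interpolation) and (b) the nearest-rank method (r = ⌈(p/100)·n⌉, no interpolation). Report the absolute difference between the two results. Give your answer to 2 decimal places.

0.40

n = 18.
(a) r = 11.4; between ranks 11 (92) and 12 (93): 92.4.
(b) the nearest-rank method: rank 11 → 92.
|92.4 − 92| = 0.4.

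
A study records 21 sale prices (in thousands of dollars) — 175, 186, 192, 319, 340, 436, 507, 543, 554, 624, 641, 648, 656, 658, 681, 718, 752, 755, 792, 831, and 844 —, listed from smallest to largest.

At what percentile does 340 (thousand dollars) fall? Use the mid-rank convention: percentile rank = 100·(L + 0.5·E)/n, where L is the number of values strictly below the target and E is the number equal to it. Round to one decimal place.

Count below 340: L = 4; count equal: E = 1; n = 21.
Percentile rank = 100·(4 + 0.5·1)/21 = 100·4.5/21 = 21.43.

21.4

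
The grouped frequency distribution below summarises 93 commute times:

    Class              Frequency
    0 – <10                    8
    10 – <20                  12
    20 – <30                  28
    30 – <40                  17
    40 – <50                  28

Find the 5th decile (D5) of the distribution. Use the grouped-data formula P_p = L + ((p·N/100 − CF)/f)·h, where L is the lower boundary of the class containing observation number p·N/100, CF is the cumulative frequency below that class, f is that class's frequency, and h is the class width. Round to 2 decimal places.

29.46

N = 93; target position k = 50/100 · 93 = 46.5.
Cumulative frequencies: 8, 20, 48, 65, 93.
Observation 46.5 falls in the class 20 – <30.
L = 20, CF = 20, f = 28, h = 10.
P50 = 20 + ((46.5 − 20)/28)·10 = 20 + 9.46429 = 29.4643.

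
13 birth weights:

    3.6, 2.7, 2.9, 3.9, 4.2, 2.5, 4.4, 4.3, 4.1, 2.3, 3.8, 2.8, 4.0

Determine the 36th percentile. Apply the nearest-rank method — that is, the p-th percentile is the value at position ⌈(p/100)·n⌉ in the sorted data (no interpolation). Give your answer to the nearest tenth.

Sorted: 2.3, 2.5, 2.7, 2.8, 2.9, 3.6, 3.8, 3.9, 4.0, 4.1, 4.2, 4.3, 4.4.
n = 13.
Position = ⌈36/100 · 13⌉ = ⌈4.68⌉ = 5.
The value at rank 5 is 2.9.

2.9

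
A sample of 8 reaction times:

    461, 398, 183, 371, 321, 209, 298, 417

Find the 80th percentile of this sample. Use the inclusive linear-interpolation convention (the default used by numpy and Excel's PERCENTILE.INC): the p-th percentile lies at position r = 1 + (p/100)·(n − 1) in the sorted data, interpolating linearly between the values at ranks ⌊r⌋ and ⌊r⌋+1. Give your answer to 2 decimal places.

Sorted: 183, 209, 298, 321, 371, 398, 417, 461.
n = 8.
r = 1 + (80/100)·(8 − 1) = 1 + 5.6 = 6.6.
Rank 6 is 398 and rank 7 is 417.
Interpolate: 398 + 0.6·(417 − 398) = 398 + 0.6·19 = 409.4.

409.40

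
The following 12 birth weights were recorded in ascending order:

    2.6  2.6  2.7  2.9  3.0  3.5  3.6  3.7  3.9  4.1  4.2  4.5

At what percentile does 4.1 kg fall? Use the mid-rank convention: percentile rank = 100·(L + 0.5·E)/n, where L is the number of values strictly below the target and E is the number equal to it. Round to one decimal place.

Count below 4.1: L = 9; count equal: E = 1; n = 12.
Percentile rank = 100·(9 + 0.5·1)/12 = 100·9.5/12 = 79.17.

79.2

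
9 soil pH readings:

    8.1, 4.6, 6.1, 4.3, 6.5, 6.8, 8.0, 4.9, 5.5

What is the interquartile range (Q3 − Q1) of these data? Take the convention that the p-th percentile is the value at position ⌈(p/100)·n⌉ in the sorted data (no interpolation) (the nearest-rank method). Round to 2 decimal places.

1.90

Sorted: 4.3, 4.6, 4.9, 5.5, 6.1, 6.5, 6.8, 8.0, 8.1.
n = 9.
P25: rank ⌈25/100·9⌉ = 3 → 4.9.
P75: rank ⌈75/100·9⌉ = 7 → 6.8.
Difference: 6.8 − 4.9 = 1.9.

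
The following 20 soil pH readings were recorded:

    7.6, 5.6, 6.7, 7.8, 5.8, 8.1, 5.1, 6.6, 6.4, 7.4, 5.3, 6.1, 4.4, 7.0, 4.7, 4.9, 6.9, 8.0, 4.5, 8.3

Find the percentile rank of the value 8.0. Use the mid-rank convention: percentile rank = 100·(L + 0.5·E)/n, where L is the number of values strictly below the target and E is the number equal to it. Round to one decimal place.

Sorted: 4.4, 4.5, 4.7, 4.9, 5.1, 5.3, 5.6, 5.8, 6.1, 6.4, 6.6, 6.7, 6.9, 7.0, 7.4, 7.6, 7.8, 8.0, 8.1, 8.3.
Count below 8.0: L = 17; count equal: E = 1; n = 20.
Percentile rank = 100·(17 + 0.5·1)/20 = 100·17.5/20 = 87.5.

87.5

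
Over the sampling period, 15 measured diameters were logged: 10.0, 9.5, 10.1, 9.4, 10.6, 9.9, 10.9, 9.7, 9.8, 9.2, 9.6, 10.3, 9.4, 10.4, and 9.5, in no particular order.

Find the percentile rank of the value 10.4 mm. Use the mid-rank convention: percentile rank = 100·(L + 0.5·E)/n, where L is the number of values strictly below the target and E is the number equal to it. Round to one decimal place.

83.3

Sorted: 9.2, 9.4, 9.4, 9.5, 9.5, 9.6, 9.7, 9.8, 9.9, 10.0, 10.1, 10.3, 10.4, 10.6, 10.9.
Count below 10.4: L = 12; count equal: E = 1; n = 15.
Percentile rank = 100·(12 + 0.5·1)/15 = 100·12.5/15 = 83.33.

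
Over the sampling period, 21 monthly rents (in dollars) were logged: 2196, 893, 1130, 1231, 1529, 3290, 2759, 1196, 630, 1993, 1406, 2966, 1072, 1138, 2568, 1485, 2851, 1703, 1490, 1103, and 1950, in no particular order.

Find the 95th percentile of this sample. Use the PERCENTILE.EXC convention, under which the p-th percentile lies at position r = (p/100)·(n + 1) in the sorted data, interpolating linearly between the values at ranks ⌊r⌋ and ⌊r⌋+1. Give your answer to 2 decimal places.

Sorted: 630, 893, 1072, 1103, 1130, 1138, 1196, 1231, 1406, 1485, 1490, 1529, 1703, 1950, 1993, 2196, 2568, 2759, 2851, 2966, 3290.
n = 21.
r = (95/100)·(21 + 1) = 20.9.
Rank 20 is 2966 and rank 21 is 3290.
Interpolate: 2966 + 0.9·(3290 − 2966) = 2966 + 0.9·324 = 3257.6.

3257.60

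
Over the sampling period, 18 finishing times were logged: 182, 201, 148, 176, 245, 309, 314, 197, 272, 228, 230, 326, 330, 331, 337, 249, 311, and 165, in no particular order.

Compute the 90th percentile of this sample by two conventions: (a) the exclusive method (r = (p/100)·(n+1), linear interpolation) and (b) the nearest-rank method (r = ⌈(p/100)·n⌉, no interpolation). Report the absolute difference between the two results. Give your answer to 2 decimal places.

Sorted: 148, 165, 176, 182, 197, 201, 228, 230, 245, 249, 272, 309, 311, 314, 326, 330, 331, 337.
n = 18.
(a) r = 17.1; between ranks 17 (331) and 18 (337): 331.6.
(b) the nearest-rank method: rank 17 → 331.
|331.6 − 331| = 0.6.

0.60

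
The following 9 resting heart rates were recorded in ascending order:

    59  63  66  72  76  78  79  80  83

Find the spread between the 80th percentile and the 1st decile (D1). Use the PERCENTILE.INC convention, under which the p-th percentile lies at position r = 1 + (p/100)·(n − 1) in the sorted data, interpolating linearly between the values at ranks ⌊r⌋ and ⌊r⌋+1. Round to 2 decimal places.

17.20

n = 9.
P10: r = 1.8; ranks 1–2 are 59, 63; interpolating gives 62.2.
P80: r = 7.4; ranks 7–8 are 79, 80; interpolating gives 79.4.
Difference: 79.4 − 62.2 = 17.2.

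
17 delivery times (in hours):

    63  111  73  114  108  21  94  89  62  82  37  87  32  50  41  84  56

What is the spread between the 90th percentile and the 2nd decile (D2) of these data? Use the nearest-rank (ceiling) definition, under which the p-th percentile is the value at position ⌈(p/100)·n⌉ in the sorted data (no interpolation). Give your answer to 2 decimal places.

Sorted: 21, 32, 37, 41, 50, 56, 62, 63, 73, 82, 84, 87, 89, 94, 108, 111, 114.
n = 17.
P20: rank ⌈20/100·17⌉ = 4 → 41.
P90: rank ⌈90/100·17⌉ = 16 → 111.
Difference: 111 − 41 = 70.

70.00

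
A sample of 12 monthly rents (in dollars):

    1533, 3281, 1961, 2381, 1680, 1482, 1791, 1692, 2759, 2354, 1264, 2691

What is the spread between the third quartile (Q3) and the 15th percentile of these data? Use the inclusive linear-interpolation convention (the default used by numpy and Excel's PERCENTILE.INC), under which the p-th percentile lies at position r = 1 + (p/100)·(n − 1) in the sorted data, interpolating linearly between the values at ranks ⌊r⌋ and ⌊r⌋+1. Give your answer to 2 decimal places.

Sorted: 1264, 1482, 1533, 1680, 1692, 1791, 1961, 2354, 2381, 2691, 2759, 3281.
n = 12.
P15: r = 2.65; ranks 2–3 are 1482, 1533; interpolating gives 1515.15.
P75: r = 9.25; ranks 9–10 are 2381, 2691; interpolating gives 2458.5.
Difference: 2458.5 − 1515.15 = 943.35.

943.35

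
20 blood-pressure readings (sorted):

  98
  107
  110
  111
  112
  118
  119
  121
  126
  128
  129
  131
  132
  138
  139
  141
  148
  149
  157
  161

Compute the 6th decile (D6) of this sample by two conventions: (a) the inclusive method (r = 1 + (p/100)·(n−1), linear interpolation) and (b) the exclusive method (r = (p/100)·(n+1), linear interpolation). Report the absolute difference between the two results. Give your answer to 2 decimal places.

n = 20.
(a) r = 12.4; between ranks 12 (131) and 13 (132): 131.4.
(b) r = 12.6; between ranks 12 (131) and 13 (132): 131.6.
|131.4 − 131.6| = 0.2.

0.20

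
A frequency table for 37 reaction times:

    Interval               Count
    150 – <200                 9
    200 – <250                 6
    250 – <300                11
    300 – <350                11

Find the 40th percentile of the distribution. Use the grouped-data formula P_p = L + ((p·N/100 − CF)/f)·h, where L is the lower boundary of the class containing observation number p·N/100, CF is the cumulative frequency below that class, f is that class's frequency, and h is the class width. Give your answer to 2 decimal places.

N = 37; target position k = 40/100 · 37 = 14.8.
Cumulative frequencies: 9, 15, 26, 37.
Observation 14.8 falls in the class 200 – <250.
L = 200, CF = 9, f = 6, h = 50.
P40 = 200 + ((14.8 − 9)/6)·50 = 200 + 48.3333 = 248.333.

248.33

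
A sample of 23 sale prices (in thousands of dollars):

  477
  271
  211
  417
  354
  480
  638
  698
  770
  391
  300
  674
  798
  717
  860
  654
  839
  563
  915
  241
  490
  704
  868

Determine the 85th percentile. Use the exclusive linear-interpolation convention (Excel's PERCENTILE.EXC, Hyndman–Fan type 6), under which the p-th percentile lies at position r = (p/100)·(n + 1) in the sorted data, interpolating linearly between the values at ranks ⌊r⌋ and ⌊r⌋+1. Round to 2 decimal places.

847.40

Sorted: 211, 241, 271, 300, 354, 391, 417, 477, 480, 490, 563, 638, 654, 674, 698, 704, 717, 770, 798, 839, 860, 868, 915.
n = 23.
r = (85/100)·(23 + 1) = 20.4.
Rank 20 is 839 and rank 21 is 860.
Interpolate: 839 + 0.4·(860 − 839) = 839 + 0.4·21 = 847.4.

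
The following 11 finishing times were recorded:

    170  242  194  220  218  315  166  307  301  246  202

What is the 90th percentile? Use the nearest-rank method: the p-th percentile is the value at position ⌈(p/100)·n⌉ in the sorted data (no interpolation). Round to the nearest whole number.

307

Sorted: 166, 170, 194, 202, 218, 220, 242, 246, 301, 307, 315.
n = 11.
Position = ⌈90/100 · 11⌉ = ⌈9.9⌉ = 10.
The value at rank 10 is 307.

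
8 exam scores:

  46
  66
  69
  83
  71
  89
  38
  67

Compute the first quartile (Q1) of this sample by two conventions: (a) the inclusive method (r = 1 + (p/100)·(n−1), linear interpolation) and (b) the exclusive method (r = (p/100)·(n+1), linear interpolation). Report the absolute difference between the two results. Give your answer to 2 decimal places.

10.00

Sorted: 38, 46, 66, 67, 69, 71, 83, 89.
n = 8.
(a) r = 2.75; between ranks 2 (46) and 3 (66): 61.
(b) r = 2.25; between ranks 2 (46) and 3 (66): 51.
|61 − 51| = 10.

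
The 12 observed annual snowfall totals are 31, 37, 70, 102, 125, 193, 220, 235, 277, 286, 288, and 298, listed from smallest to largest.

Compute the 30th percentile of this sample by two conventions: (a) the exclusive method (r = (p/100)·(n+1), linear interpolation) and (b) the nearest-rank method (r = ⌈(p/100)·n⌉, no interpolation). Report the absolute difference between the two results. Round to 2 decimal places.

3.20

n = 12.
(a) r = 3.9; between ranks 3 (70) and 4 (102): 98.8.
(b) the nearest-rank method: rank 4 → 102.
|98.8 − 102| = 3.2.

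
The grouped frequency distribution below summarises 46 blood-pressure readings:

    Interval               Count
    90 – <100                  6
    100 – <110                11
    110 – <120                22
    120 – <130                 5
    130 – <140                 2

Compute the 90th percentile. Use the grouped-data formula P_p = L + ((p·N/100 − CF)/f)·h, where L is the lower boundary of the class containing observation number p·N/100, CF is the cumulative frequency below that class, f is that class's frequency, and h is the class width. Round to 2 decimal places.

124.80

N = 46; target position k = 90/100 · 46 = 41.4.
Cumulative frequencies: 6, 17, 39, 44, 46.
Observation 41.4 falls in the class 120 – <130.
L = 120, CF = 39, f = 5, h = 10.
P90 = 120 + ((41.4 − 39)/5)·10 = 120 + 4.8 = 124.8.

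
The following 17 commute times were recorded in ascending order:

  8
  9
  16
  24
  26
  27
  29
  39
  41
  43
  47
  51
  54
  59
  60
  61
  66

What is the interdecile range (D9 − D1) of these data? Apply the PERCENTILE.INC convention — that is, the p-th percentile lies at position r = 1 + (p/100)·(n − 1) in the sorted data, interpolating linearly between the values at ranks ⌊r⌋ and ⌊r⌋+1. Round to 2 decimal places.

n = 17.
P10: r = 2.6; ranks 2–3 are 9, 16; interpolating gives 13.2.
P90: r = 15.4; ranks 15–16 are 60, 61; interpolating gives 60.4.
Difference: 60.4 − 13.2 = 47.2.

47.20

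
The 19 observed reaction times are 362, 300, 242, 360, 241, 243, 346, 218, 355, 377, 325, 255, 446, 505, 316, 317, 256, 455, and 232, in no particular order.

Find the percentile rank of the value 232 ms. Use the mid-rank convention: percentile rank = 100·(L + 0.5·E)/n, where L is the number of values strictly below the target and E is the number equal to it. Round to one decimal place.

7.9

Sorted: 218, 232, 241, 242, 243, 255, 256, 300, 316, 317, 325, 346, 355, 360, 362, 377, 446, 455, 505.
Count below 232: L = 1; count equal: E = 1; n = 19.
Percentile rank = 100·(1 + 0.5·1)/19 = 100·1.5/19 = 7.895.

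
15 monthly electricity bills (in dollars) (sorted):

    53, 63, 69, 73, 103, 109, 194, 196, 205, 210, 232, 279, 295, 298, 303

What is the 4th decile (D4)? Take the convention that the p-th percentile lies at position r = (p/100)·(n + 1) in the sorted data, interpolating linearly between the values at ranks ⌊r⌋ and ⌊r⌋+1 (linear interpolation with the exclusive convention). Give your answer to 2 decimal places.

n = 15.
r = (40/100)·(15 + 1) = 6.4.
Rank 6 is 109 and rank 7 is 194.
Interpolate: 109 + 0.4·(194 − 109) = 109 + 0.4·85 = 143.

143.00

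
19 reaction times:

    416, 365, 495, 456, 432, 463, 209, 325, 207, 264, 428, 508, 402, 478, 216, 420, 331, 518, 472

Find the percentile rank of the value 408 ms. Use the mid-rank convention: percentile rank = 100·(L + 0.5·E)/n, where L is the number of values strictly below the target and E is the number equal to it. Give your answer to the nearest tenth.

42.1

Sorted: 207, 209, 216, 264, 325, 331, 365, 402, 416, 420, 428, 432, 456, 463, 472, 478, 495, 508, 518.
Count below 408: L = 8; count equal: E = 0; n = 19.
Percentile rank = 100·(8 + 0.5·0)/19 = 100·8/19 = 42.11.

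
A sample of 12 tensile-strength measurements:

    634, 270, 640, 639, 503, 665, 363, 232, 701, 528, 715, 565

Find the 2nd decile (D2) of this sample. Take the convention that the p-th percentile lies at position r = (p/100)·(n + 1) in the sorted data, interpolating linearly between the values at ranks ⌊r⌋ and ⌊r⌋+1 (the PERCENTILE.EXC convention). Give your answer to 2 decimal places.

Sorted: 232, 270, 363, 503, 528, 565, 634, 639, 640, 665, 701, 715.
n = 12.
r = (20/100)·(12 + 1) = 2.6.
Rank 2 is 270 and rank 3 is 363.
Interpolate: 270 + 0.6·(363 − 270) = 270 + 0.6·93 = 325.8.

325.80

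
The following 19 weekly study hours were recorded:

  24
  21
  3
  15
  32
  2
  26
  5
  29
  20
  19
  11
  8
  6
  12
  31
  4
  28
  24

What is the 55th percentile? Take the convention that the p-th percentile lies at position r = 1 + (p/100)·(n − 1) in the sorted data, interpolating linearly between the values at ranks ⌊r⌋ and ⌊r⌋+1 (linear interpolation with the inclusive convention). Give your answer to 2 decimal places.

19.90

Sorted: 2, 3, 4, 5, 6, 8, 11, 12, 15, 19, 20, 21, 24, 24, 26, 28, 29, 31, 32.
n = 19.
r = 1 + (55/100)·(19 − 1) = 1 + 9.9 = 10.9.
Rank 10 is 19 and rank 11 is 20.
Interpolate: 19 + 0.9·(20 − 19) = 19 + 0.9·1 = 19.9.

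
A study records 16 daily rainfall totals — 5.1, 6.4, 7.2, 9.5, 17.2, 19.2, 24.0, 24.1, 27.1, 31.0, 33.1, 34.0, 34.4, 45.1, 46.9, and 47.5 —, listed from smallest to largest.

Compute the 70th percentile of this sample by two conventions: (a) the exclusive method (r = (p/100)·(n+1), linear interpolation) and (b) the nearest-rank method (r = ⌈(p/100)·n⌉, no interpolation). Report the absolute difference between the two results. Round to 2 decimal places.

n = 16.
(a) r = 11.9; between ranks 11 (33.1) and 12 (34.0): 33.91.
(b) the nearest-rank method: rank 12 → 34.
|33.91 − 34| = 0.09.

0.09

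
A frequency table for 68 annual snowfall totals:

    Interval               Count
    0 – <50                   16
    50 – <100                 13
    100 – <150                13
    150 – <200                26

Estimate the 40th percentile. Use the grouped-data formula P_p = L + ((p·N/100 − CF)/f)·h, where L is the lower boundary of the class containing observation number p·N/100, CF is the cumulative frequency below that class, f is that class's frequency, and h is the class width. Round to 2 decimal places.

N = 68; target position k = 40/100 · 68 = 27.2.
Cumulative frequencies: 16, 29, 42, 68.
Observation 27.2 falls in the class 50 – <100.
L = 50, CF = 16, f = 13, h = 50.
P40 = 50 + ((27.2 − 16)/13)·50 = 50 + 43.0769 = 93.0769.

93.08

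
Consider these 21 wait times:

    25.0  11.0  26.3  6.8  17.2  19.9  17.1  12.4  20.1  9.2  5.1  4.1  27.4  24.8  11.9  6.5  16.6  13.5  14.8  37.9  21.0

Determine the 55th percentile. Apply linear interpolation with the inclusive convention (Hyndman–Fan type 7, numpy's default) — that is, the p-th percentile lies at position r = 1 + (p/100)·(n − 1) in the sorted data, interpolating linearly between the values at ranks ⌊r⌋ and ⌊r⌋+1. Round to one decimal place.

17.1

Sorted: 4.1, 5.1, 6.5, 6.8, 9.2, 11.0, 11.9, 12.4, 13.5, 14.8, 16.6, 17.1, 17.2, 19.9, 20.1, 21.0, 24.8, 25.0, 26.3, 27.4, 37.9.
n = 21.
r = 1 + (55/100)·(21 − 1) = 1 + 11 = 12.
r is an integer, so P55 is the value at rank 12: 17.1.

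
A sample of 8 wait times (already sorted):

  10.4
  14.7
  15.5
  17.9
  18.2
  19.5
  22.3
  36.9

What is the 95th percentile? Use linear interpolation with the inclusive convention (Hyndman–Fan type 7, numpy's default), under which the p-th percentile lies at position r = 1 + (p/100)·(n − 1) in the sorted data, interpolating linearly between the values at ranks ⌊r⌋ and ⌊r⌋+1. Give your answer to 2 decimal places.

n = 8.
r = 1 + (95/100)·(8 − 1) = 1 + 6.65 = 7.65.
Rank 7 is 22.3 and rank 8 is 36.9.
Interpolate: 22.3 + 0.65·(36.9 − 22.3) = 22.3 + 0.65·14.6 = 31.79.

31.79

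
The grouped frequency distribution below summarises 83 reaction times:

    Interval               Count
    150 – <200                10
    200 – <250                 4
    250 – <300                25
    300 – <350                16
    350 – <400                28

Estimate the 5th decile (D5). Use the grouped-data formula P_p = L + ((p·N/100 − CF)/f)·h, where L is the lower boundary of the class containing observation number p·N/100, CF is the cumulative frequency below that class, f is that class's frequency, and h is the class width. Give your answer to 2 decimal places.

N = 83; target position k = 50/100 · 83 = 41.5.
Cumulative frequencies: 10, 14, 39, 55, 83.
Observation 41.5 falls in the class 300 – <350.
L = 300, CF = 39, f = 16, h = 50.
P50 = 300 + ((41.5 − 39)/16)·50 = 300 + 7.8125 = 307.812.

307.81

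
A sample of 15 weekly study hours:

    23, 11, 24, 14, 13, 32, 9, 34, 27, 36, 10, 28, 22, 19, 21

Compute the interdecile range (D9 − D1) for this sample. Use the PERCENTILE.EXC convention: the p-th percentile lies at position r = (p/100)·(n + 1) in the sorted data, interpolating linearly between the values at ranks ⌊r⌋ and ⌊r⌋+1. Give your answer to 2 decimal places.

25.20

Sorted: 9, 10, 11, 13, 14, 19, 21, 22, 23, 24, 27, 28, 32, 34, 36.
n = 15.
P10: r = 1.6; ranks 1–2 are 9, 10; interpolating gives 9.6.
P90: r = 14.4; ranks 14–15 are 34, 36; interpolating gives 34.8.
Difference: 34.8 − 9.6 = 25.2.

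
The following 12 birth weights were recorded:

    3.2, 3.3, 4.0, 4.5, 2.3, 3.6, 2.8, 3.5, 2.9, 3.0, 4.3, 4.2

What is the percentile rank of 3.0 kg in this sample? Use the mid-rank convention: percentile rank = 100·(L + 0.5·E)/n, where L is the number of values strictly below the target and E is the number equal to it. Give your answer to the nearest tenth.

29.2

Sorted: 2.3, 2.8, 2.9, 3.0, 3.2, 3.3, 3.5, 3.6, 4.0, 4.2, 4.3, 4.5.
Count below 3.0: L = 3; count equal: E = 1; n = 12.
Percentile rank = 100·(3 + 0.5·1)/12 = 100·3.5/12 = 29.17.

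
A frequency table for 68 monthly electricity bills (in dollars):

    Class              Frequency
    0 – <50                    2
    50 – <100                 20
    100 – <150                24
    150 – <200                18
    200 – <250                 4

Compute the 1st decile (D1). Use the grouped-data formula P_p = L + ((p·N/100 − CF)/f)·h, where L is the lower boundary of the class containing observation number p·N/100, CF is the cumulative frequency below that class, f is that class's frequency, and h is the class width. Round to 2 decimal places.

62.00

N = 68; target position k = 10/100 · 68 = 6.8.
Cumulative frequencies: 2, 22, 46, 64, 68.
Observation 6.8 falls in the class 50 – <100.
L = 50, CF = 2, f = 20, h = 50.
P10 = 50 + ((6.8 − 2)/20)·50 = 50 + 12 = 62.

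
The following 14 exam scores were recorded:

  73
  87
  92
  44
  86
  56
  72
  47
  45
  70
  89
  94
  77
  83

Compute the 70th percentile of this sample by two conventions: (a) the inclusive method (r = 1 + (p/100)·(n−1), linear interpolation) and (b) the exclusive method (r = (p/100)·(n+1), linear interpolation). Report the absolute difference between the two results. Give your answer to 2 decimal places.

Sorted: 44, 45, 47, 56, 70, 72, 73, 77, 83, 86, 87, 89, 92, 94.
n = 14.
(a) r = 10.1; between ranks 10 (86) and 11 (87): 86.1.
(b) r = 10.5; between ranks 10 (86) and 11 (87): 86.5.
|86.1 − 86.5| = 0.4.

0.40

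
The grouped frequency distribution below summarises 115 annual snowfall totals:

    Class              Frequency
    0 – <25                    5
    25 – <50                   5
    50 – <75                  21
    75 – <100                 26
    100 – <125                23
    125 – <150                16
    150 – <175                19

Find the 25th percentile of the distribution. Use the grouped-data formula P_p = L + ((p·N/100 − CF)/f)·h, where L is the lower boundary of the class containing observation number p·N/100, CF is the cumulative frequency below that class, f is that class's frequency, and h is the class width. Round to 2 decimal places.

N = 115; target position k = 25/100 · 115 = 28.75.
Cumulative frequencies: 5, 10, 31, 57, 80, 96, 115.
Observation 28.75 falls in the class 50 – <75.
L = 50, CF = 10, f = 21, h = 25.
P25 = 50 + ((28.75 − 10)/21)·25 = 50 + 22.3214 = 72.3214.

72.32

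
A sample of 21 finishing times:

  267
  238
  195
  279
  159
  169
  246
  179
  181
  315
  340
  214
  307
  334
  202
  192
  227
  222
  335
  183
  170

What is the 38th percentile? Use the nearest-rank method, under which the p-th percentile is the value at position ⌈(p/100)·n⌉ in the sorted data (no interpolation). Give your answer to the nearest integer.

Sorted: 159, 169, 170, 179, 181, 183, 192, 195, 202, 214, 222, 227, 238, 246, 267, 279, 307, 315, 334, 335, 340.
n = 21.
Position = ⌈38/100 · 21⌉ = ⌈7.98⌉ = 8.
The value at rank 8 is 195.

195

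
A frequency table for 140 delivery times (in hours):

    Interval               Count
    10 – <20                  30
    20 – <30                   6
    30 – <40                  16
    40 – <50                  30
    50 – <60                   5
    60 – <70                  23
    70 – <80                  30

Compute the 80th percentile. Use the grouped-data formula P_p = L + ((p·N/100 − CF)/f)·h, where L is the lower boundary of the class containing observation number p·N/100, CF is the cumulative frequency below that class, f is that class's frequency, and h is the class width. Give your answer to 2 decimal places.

70.67

N = 140; target position k = 80/100 · 140 = 112.
Cumulative frequencies: 30, 36, 52, 82, 87, 110, 140.
Observation 112 falls in the class 70 – <80.
L = 70, CF = 110, f = 30, h = 10.
P80 = 70 + ((112 − 110)/30)·10 = 70 + 0.666667 = 70.6667.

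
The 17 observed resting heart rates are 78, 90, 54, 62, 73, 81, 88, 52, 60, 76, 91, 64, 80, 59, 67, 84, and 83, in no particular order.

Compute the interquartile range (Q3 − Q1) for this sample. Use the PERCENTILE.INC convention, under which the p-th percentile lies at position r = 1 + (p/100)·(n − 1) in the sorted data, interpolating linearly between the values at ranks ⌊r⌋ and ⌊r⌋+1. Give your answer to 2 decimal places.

Sorted: 52, 54, 59, 60, 62, 64, 67, 73, 76, 78, 80, 81, 83, 84, 88, 90, 91.
n = 17.
P25: r = 5 (integer) → 62.
P75: r = 13 (integer) → 83.
Difference: 83 − 62 = 21.

21.00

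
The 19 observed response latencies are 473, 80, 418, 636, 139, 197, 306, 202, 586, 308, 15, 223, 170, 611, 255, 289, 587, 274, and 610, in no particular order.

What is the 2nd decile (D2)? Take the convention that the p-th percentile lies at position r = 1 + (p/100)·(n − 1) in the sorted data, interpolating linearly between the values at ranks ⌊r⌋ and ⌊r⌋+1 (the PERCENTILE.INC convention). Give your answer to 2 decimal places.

186.20

Sorted: 15, 80, 139, 170, 197, 202, 223, 255, 274, 289, 306, 308, 418, 473, 586, 587, 610, 611, 636.
n = 19.
r = 1 + (20/100)·(19 − 1) = 1 + 3.6 = 4.6.
Rank 4 is 170 and rank 5 is 197.
Interpolate: 170 + 0.6·(197 − 170) = 170 + 0.6·27 = 186.2.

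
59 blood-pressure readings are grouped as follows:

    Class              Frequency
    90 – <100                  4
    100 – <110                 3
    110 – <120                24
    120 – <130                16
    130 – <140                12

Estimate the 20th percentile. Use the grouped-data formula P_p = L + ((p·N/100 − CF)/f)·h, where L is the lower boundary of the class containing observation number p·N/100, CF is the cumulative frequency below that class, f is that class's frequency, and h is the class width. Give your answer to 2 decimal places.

112.00

N = 59; target position k = 20/100 · 59 = 11.8.
Cumulative frequencies: 4, 7, 31, 47, 59.
Observation 11.8 falls in the class 110 – <120.
L = 110, CF = 7, f = 24, h = 10.
P20 = 110 + ((11.8 − 7)/24)·10 = 110 + 2 = 112.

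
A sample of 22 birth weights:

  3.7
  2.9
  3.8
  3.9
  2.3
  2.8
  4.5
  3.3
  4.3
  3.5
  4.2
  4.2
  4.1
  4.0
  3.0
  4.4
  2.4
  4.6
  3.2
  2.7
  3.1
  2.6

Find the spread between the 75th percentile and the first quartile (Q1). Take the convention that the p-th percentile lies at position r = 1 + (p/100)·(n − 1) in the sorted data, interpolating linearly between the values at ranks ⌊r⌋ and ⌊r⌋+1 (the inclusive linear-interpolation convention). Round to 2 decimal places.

Sorted: 2.3, 2.4, 2.6, 2.7, 2.8, 2.9, 3.0, 3.1, 3.2, 3.3, 3.5, 3.7, 3.8, 3.9, 4.0, 4.1, 4.2, 4.2, 4.3, 4.4, 4.5, 4.6.
n = 22.
P25: r = 6.25; ranks 6–7 are 2.9, 3.0; interpolating gives 2.925.
P75: r = 16.75; ranks 16–17 are 4.1, 4.2; interpolating gives 4.175.
Difference: 4.175 − 2.925 = 1.25.

1.25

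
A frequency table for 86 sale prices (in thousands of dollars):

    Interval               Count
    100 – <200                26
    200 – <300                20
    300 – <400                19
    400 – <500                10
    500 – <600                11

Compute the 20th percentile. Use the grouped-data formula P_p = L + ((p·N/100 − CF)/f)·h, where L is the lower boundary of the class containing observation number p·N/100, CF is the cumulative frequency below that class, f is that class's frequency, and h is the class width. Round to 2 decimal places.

N = 86; target position k = 20/100 · 86 = 17.2.
Cumulative frequencies: 26, 46, 65, 75, 86.
Observation 17.2 falls in the class 100 – <200.
L = 100, CF = 0, f = 26, h = 100.
P20 = 100 + ((17.2 − 0)/26)·100 = 100 + 66.1538 = 166.154.

166.15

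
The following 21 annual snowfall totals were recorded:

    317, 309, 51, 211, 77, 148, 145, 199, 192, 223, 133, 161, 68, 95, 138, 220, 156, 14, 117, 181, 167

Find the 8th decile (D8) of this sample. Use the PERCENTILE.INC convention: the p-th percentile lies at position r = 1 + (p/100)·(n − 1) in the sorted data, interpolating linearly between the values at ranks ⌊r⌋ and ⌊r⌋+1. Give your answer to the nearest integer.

211

Sorted: 14, 51, 68, 77, 95, 117, 133, 138, 145, 148, 156, 161, 167, 181, 192, 199, 211, 220, 223, 309, 317.
n = 21.
r = 1 + (80/100)·(21 − 1) = 1 + 16 = 17.
r is an integer, so P80 is the value at rank 17: 211.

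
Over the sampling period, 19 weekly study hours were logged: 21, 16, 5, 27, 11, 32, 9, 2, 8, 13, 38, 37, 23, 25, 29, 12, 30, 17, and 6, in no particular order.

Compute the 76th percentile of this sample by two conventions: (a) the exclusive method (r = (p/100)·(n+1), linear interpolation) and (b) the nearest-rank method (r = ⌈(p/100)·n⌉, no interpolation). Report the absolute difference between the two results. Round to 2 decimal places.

Sorted: 2, 5, 6, 8, 9, 11, 12, 13, 16, 17, 21, 23, 25, 27, 29, 30, 32, 37, 38.
n = 19.
(a) r = 15.2; between ranks 15 (29) and 16 (30): 29.2.
(b) the nearest-rank method: rank 15 → 29.
|29.2 − 29| = 0.2.

0.20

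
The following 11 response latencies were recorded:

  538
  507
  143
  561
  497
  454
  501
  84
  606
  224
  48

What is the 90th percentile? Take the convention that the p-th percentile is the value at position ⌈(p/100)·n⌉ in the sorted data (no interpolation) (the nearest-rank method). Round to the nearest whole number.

Sorted: 48, 84, 143, 224, 454, 497, 501, 507, 538, 561, 606.
n = 11.
Position = ⌈90/100 · 11⌉ = ⌈9.9⌉ = 10.
The value at rank 10 is 561.

561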